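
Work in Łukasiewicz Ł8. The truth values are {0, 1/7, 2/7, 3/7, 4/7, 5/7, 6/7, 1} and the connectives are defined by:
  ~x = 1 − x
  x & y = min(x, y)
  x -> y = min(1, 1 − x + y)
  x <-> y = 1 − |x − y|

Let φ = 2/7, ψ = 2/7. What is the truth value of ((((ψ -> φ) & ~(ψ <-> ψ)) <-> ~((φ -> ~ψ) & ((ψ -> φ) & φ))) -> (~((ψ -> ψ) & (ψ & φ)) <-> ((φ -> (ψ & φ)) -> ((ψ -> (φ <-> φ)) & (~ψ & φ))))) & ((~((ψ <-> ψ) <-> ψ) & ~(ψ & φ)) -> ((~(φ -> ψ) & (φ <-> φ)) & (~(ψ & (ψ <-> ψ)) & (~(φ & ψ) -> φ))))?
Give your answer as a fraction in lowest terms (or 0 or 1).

2/7

ψ -> φ = 2/7 -> 2/7 = 1
ψ <-> ψ = 2/7 <-> 2/7 = 1
~(ψ <-> ψ) = ~1 = 0
(ψ -> φ) & ~(ψ <-> ψ) = 1 & 0 = 0
~ψ = ~2/7 = 5/7
φ -> ~ψ = 2/7 -> 5/7 = 1
ψ -> φ = 2/7 -> 2/7 = 1
(ψ -> φ) & φ = 1 & 2/7 = 2/7
(φ -> ~ψ) & ((ψ -> φ) & φ) = 1 & 2/7 = 2/7
~((φ -> ~ψ) & ((ψ -> φ) & φ)) = ~2/7 = 5/7
((ψ -> φ) & ~(ψ <-> ψ)) <-> ~((φ -> ~ψ) & ((ψ -> φ) & φ)) = 0 <-> 5/7 = 2/7
ψ -> ψ = 2/7 -> 2/7 = 1
ψ & φ = 2/7 & 2/7 = 2/7
(ψ -> ψ) & (ψ & φ) = 1 & 2/7 = 2/7
~((ψ -> ψ) & (ψ & φ)) = ~2/7 = 5/7
ψ & φ = 2/7 & 2/7 = 2/7
φ -> (ψ & φ) = 2/7 -> 2/7 = 1
φ <-> φ = 2/7 <-> 2/7 = 1
ψ -> (φ <-> φ) = 2/7 -> 1 = 1
~ψ = ~2/7 = 5/7
~ψ & φ = 5/7 & 2/7 = 2/7
(ψ -> (φ <-> φ)) & (~ψ & φ) = 1 & 2/7 = 2/7
(φ -> (ψ & φ)) -> ((ψ -> (φ <-> φ)) & (~ψ & φ)) = 1 -> 2/7 = 2/7
~((ψ -> ψ) & (ψ & φ)) <-> ((φ -> (ψ & φ)) -> ((ψ -> (φ <-> φ)) & (~ψ & φ))) = 5/7 <-> 2/7 = 4/7
(((ψ -> φ) & ~(ψ <-> ψ)) <-> ~((φ -> ~ψ) & ((ψ -> φ) & φ))) -> (~((ψ -> ψ) & (ψ & φ)) <-> ((φ -> (ψ & φ)) -> ((ψ -> (φ <-> φ)) & (~ψ & φ)))) = 2/7 -> 4/7 = 1
ψ <-> ψ = 2/7 <-> 2/7 = 1
(ψ <-> ψ) <-> ψ = 1 <-> 2/7 = 2/7
~((ψ <-> ψ) <-> ψ) = ~2/7 = 5/7
ψ & φ = 2/7 & 2/7 = 2/7
~(ψ & φ) = ~2/7 = 5/7
~((ψ <-> ψ) <-> ψ) & ~(ψ & φ) = 5/7 & 5/7 = 5/7
φ -> ψ = 2/7 -> 2/7 = 1
~(φ -> ψ) = ~1 = 0
φ <-> φ = 2/7 <-> 2/7 = 1
~(φ -> ψ) & (φ <-> φ) = 0 & 1 = 0
ψ <-> ψ = 2/7 <-> 2/7 = 1
ψ & (ψ <-> ψ) = 2/7 & 1 = 2/7
~(ψ & (ψ <-> ψ)) = ~2/7 = 5/7
φ & ψ = 2/7 & 2/7 = 2/7
~(φ & ψ) = ~2/7 = 5/7
~(φ & ψ) -> φ = 5/7 -> 2/7 = 4/7
~(ψ & (ψ <-> ψ)) & (~(φ & ψ) -> φ) = 5/7 & 4/7 = 4/7
(~(φ -> ψ) & (φ <-> φ)) & (~(ψ & (ψ <-> ψ)) & (~(φ & ψ) -> φ)) = 0 & 4/7 = 0
(~((ψ <-> ψ) <-> ψ) & ~(ψ & φ)) -> ((~(φ -> ψ) & (φ <-> φ)) & (~(ψ & (ψ <-> ψ)) & (~(φ & ψ) -> φ))) = 5/7 -> 0 = 2/7
((((ψ -> φ) & ~(ψ <-> ψ)) <-> ~((φ -> ~ψ) & ((ψ -> φ) & φ))) -> (~((ψ -> ψ) & (ψ & φ)) <-> ((φ -> (ψ & φ)) -> ((ψ -> (φ <-> φ)) & (~ψ & φ))))) & ((~((ψ <-> ψ) <-> ψ) & ~(ψ & φ)) -> ((~(φ -> ψ) & (φ <-> φ)) & (~(ψ & (ψ <-> ψ)) & (~(φ & ψ) -> φ)))) = 1 & 2/7 = 2/7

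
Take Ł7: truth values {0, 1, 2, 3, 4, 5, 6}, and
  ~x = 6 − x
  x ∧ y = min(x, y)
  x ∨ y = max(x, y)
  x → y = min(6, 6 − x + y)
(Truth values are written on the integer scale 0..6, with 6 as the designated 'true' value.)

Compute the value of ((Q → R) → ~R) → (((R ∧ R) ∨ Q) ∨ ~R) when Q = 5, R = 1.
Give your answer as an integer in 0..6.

Q → R = 5 → 1 = 2
~R = ~1 = 5
(Q → R) → ~R = 2 → 5 = 6
R ∧ R = 1 ∧ 1 = 1
(R ∧ R) ∨ Q = 1 ∨ 5 = 5
~R = ~1 = 5
((R ∧ R) ∨ Q) ∨ ~R = 5 ∨ 5 = 5
((Q → R) → ~R) → (((R ∧ R) ∨ Q) ∨ ~R) = 6 → 5 = 5

5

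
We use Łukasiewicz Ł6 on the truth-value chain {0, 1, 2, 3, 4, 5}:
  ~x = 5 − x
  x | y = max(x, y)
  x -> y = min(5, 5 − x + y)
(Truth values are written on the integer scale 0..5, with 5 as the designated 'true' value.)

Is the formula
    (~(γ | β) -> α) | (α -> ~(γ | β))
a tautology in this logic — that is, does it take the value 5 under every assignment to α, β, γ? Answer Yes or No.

At α = 0, β = 5, γ = 3, for instance:
γ | β = 3 | 5 = 5
~(γ | β) = ~5 = 0
~(γ | β) -> α = 0 -> 0 = 5
α -> ~(γ | β) = 0 -> 0 = 5
(~(γ | β) -> α) | (α -> ~(γ | β)) = 5 | 5 = 5
and checking the remaining 215 assignments likewise gives ≥ 5 in every case.

Yes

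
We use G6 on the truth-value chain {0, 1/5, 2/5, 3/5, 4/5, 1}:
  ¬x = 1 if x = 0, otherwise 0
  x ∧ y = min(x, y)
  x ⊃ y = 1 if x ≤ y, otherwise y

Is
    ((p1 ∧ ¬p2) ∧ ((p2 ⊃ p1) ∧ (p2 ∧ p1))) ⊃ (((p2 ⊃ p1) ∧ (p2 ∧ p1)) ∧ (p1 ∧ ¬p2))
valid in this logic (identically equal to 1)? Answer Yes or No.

Yes

At p1 = 1/5, p2 = 1, for instance:
¬p2 = ¬1 = 0
p1 ∧ ¬p2 = 1/5 ∧ 0 = 0
p2 ⊃ p1 = 1 ⊃ 1/5 = 1/5
p2 ∧ p1 = 1 ∧ 1/5 = 1/5
(p2 ⊃ p1) ∧ (p2 ∧ p1) = 1/5 ∧ 1/5 = 1/5
(p1 ∧ ¬p2) ∧ ((p2 ⊃ p1) ∧ (p2 ∧ p1)) = 0 ∧ 1/5 = 0
((p2 ⊃ p1) ∧ (p2 ∧ p1)) ∧ (p1 ∧ ¬p2) = 1/5 ∧ 0 = 0
((p1 ∧ ¬p2) ∧ ((p2 ⊃ p1) ∧ (p2 ∧ p1))) ⊃ (((p2 ⊃ p1) ∧ (p2 ∧ p1)) ∧ (p1 ∧ ¬p2)) = 0 ⊃ 0 = 1
and checking the remaining 35 assignments likewise gives ≥ 1 in every case.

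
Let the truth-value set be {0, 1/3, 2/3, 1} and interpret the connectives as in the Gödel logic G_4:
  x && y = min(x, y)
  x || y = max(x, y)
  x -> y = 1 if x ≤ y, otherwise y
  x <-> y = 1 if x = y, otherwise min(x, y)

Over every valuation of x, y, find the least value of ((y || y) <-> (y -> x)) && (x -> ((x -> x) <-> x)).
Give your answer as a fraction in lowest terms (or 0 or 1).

0

Take x = 0, y = 0:
y || y = 0 || 0 = 0
y -> x = 0 -> 0 = 1
(y || y) <-> (y -> x) = 0 <-> 1 = 0
x -> x = 0 -> 0 = 1
(x -> x) <-> x = 1 <-> 0 = 0
x -> ((x -> x) <-> x) = 0 -> 0 = 1
((y || y) <-> (y -> x)) && (x -> ((x -> x) <-> x)) = 0 && 1 = 0
No assignment yields a value below 0, so this is the minimum.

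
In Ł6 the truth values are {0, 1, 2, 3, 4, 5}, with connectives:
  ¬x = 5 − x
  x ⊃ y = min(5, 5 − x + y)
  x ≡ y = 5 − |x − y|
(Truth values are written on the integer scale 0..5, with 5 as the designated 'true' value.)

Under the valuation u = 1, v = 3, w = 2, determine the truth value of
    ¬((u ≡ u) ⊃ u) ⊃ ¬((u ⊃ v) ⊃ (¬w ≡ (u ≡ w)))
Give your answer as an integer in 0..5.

2

u ≡ u = 1 ≡ 1 = 5
(u ≡ u) ⊃ u = 5 ⊃ 1 = 1
¬((u ≡ u) ⊃ u) = ¬1 = 4
u ⊃ v = 1 ⊃ 3 = 5
¬w = ¬2 = 3
u ≡ w = 1 ≡ 2 = 4
¬w ≡ (u ≡ w) = 3 ≡ 4 = 4
(u ⊃ v) ⊃ (¬w ≡ (u ≡ w)) = 5 ⊃ 4 = 4
¬((u ⊃ v) ⊃ (¬w ≡ (u ≡ w))) = ¬4 = 1
¬((u ≡ u) ⊃ u) ⊃ ¬((u ⊃ v) ⊃ (¬w ≡ (u ≡ w))) = 4 ⊃ 1 = 2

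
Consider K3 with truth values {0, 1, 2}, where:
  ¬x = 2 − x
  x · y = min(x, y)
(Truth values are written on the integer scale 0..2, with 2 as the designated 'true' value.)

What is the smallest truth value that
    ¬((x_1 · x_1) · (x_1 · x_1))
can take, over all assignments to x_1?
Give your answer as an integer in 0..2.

0

Take x_1 = 2:
x_1 · x_1 = 2 · 2 = 2
x_1 · x_1 = 2 · 2 = 2
(x_1 · x_1) · (x_1 · x_1) = 2 · 2 = 2
¬((x_1 · x_1) · (x_1 · x_1)) = ¬2 = 0
No assignment yields a value below 0, so this is the minimum.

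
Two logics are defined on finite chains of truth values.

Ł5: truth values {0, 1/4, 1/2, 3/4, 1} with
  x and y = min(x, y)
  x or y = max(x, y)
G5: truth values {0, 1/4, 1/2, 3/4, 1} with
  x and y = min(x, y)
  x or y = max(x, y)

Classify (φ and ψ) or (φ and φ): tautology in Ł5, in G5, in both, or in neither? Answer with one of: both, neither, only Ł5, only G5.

neither

In Ł5: at φ = 0, ψ = 0 the value is 0 — not a tautology.
In G5: at φ = 0, ψ = 0 the value is 0 — not a tautology.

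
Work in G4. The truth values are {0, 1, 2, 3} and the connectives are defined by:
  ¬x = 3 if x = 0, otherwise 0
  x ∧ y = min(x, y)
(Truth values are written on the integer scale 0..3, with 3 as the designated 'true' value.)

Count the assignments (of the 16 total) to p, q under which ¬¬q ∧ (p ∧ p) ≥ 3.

3

p = 0, q = 0 ↦ 0  <
p = 0, q = 1 ↦ 0  <
p = 0, q = 2 ↦ 0  <
p = 0, q = 3 ↦ 0  <
p = 1, q = 0 ↦ 0  <
p = 1, q = 1 ↦ 1  <
p = 1, q = 2 ↦ 1  <
p = 1, q = 3 ↦ 1  <
p = 2, q = 0 ↦ 0  <
p = 2, q = 1 ↦ 2  <
p = 2, q = 2 ↦ 2  <
p = 2, q = 3 ↦ 2  <
p = 3, q = 0 ↦ 0  <
p = 3, q = 1 ↦ 3  ≥
p = 3, q = 2 ↦ 3  ≥
p = 3, q = 3 ↦ 3  ≥
So 3 of the 16 assignments meet the threshold.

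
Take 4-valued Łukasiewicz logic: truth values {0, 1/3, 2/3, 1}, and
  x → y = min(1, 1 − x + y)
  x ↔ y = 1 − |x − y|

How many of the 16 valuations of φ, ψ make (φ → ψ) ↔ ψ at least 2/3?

12

φ = 0, ψ = 0 ↦ 0  <
φ = 0, ψ = 1/3 ↦ 1/3  <
φ = 0, ψ = 2/3 ↦ 2/3  ≥
φ = 0, ψ = 1 ↦ 1  ≥
φ = 1/3, ψ = 0 ↦ 1/3  <
φ = 1/3, ψ = 1/3 ↦ 1/3  <
φ = 1/3, ψ = 2/3 ↦ 2/3  ≥
φ = 1/3, ψ = 1 ↦ 1  ≥
φ = 2/3, ψ = 0 ↦ 2/3  ≥
φ = 2/3, ψ = 1/3 ↦ 2/3  ≥
φ = 2/3, ψ = 2/3 ↦ 2/3  ≥
φ = 2/3, ψ = 1 ↦ 1  ≥
φ = 1, ψ = 0 ↦ 1  ≥
φ = 1, ψ = 1/3 ↦ 1  ≥
φ = 1, ψ = 2/3 ↦ 1  ≥
φ = 1, ψ = 1 ↦ 1  ≥
So 12 of the 16 assignments meet the threshold.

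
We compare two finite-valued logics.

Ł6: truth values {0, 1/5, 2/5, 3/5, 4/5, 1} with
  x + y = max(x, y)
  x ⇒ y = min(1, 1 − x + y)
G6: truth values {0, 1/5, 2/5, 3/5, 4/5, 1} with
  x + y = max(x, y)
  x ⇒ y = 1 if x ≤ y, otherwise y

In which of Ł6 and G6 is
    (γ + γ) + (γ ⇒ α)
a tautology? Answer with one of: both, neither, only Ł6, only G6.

neither

In Ł6: at α = 0, γ = 1/5 the value is 4/5 — not a tautology.
In G6: at α = 0, γ = 1/5 the value is 1/5 — not a tautology.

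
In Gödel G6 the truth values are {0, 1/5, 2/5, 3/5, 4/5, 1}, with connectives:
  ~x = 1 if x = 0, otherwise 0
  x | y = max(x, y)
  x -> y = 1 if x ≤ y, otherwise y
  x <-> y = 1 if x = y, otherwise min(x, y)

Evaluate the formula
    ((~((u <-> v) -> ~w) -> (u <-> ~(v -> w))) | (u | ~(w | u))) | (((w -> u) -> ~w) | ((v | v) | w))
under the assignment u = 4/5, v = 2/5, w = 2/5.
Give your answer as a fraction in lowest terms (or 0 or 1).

u <-> v = 4/5 <-> 2/5 = 2/5
~w = ~2/5 = 0
(u <-> v) -> ~w = 2/5 -> 0 = 0
~((u <-> v) -> ~w) = ~0 = 1
v -> w = 2/5 -> 2/5 = 1
~(v -> w) = ~1 = 0
u <-> ~(v -> w) = 4/5 <-> 0 = 0
~((u <-> v) -> ~w) -> (u <-> ~(v -> w)) = 1 -> 0 = 0
w | u = 2/5 | 4/5 = 4/5
~(w | u) = ~4/5 = 0
u | ~(w | u) = 4/5 | 0 = 4/5
(~((u <-> v) -> ~w) -> (u <-> ~(v -> w))) | (u | ~(w | u)) = 0 | 4/5 = 4/5
w -> u = 2/5 -> 4/5 = 1
~w = ~2/5 = 0
(w -> u) -> ~w = 1 -> 0 = 0
v | v = 2/5 | 2/5 = 2/5
(v | v) | w = 2/5 | 2/5 = 2/5
((w -> u) -> ~w) | ((v | v) | w) = 0 | 2/5 = 2/5
((~((u <-> v) -> ~w) -> (u <-> ~(v -> w))) | (u | ~(w | u))) | (((w -> u) -> ~w) | ((v | v) | w)) = 4/5 | 2/5 = 4/5

4/5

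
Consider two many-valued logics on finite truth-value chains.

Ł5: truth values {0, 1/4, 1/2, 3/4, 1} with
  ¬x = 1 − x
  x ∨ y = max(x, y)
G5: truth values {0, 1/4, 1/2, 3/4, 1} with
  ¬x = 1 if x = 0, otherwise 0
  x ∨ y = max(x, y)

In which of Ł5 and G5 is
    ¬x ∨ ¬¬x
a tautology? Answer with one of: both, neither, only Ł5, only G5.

only G5

In Ł5: at x = 1/4 the value is 3/4 — not a tautology.
In G5: every assignment gives 1 — tautology.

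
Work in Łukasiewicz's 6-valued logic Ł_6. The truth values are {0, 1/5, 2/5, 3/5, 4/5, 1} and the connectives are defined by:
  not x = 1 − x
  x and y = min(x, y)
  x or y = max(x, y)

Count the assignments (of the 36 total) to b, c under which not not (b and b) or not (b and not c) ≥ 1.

16

value 1: 16 assignments (counts)
value 4/5: 12 assignments
value 3/5: 8 assignments
So 16 of the 36 assignments meet the threshold.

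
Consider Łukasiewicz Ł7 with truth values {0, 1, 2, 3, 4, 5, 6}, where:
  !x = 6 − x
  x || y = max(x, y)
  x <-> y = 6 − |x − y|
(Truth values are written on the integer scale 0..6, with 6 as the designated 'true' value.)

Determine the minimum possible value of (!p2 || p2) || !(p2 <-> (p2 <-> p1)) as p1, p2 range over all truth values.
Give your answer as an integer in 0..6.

3

Take p1 = 0, p2 = 3:
!p2 = !3 = 3
!p2 || p2 = 3 || 3 = 3
p2 <-> p1 = 3 <-> 0 = 3
p2 <-> (p2 <-> p1) = 3 <-> 3 = 6
!(p2 <-> (p2 <-> p1)) = !6 = 0
(!p2 || p2) || !(p2 <-> (p2 <-> p1)) = 3 || 0 = 3
No assignment yields a value below 3, so this is the minimum.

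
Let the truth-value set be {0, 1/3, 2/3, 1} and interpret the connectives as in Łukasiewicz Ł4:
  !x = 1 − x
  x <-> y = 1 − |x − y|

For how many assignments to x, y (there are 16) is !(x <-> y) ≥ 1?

2

x = 0, y = 0 ↦ 0  <
x = 0, y = 1/3 ↦ 1/3  <
x = 0, y = 2/3 ↦ 2/3  <
x = 0, y = 1 ↦ 1  ≥
x = 1/3, y = 0 ↦ 1/3  <
x = 1/3, y = 1/3 ↦ 0  <
x = 1/3, y = 2/3 ↦ 1/3  <
x = 1/3, y = 1 ↦ 2/3  <
x = 2/3, y = 0 ↦ 2/3  <
x = 2/3, y = 1/3 ↦ 1/3  <
x = 2/3, y = 2/3 ↦ 0  <
x = 2/3, y = 1 ↦ 1/3  <
x = 1, y = 0 ↦ 1  ≥
x = 1, y = 1/3 ↦ 2/3  <
x = 1, y = 2/3 ↦ 1/3  <
x = 1, y = 1 ↦ 0  <
So 2 of the 16 assignments meet the threshold.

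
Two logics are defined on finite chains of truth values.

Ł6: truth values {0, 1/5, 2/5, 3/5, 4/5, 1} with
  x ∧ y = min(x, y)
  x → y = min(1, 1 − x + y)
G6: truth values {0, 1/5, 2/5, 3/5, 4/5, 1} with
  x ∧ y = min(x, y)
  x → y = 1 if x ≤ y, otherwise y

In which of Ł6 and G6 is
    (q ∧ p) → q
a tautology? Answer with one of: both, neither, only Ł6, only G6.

both

In Ł6: every assignment gives 1 — tautology.
In G6: every assignment gives 1 — tautology.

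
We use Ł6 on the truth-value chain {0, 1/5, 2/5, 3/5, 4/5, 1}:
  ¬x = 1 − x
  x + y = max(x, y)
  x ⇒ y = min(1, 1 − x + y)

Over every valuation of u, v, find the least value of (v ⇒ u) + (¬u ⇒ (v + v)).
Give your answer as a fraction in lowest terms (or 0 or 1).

3/5

Take u = 0, v = 2/5:
v ⇒ u = 2/5 ⇒ 0 = 3/5
¬u = ¬0 = 1
v + v = 2/5 + 2/5 = 2/5
¬u ⇒ (v + v) = 1 ⇒ 2/5 = 2/5
(v ⇒ u) + (¬u ⇒ (v + v)) = 3/5 + 2/5 = 3/5
No assignment yields a value below 3/5, so this is the minimum.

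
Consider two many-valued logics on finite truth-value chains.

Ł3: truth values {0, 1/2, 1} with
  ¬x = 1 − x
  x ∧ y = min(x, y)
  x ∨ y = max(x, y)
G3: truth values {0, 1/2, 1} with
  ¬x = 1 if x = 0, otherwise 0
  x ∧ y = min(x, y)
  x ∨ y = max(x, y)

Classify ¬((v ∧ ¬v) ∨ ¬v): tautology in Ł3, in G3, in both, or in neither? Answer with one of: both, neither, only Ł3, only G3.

In Ł3: at v = 0 the value is 0 — not a tautology.
In G3: at v = 0 the value is 0 — not a tautology.

neither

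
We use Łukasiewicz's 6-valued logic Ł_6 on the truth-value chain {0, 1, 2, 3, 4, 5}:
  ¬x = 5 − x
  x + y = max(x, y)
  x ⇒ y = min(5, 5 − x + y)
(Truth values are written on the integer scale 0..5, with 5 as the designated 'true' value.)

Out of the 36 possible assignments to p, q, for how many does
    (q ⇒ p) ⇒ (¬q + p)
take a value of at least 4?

value 5: 20 assignments (counts)
value 4: 12 assignments (counts)
value 3: 4 assignments
So 32 of the 36 assignments meet the threshold.

32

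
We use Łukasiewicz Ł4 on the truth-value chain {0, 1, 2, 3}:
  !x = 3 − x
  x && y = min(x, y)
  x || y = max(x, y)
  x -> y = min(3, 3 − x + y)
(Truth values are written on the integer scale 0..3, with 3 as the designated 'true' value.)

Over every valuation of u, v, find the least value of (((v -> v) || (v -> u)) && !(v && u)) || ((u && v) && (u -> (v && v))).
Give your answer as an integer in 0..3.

2

Take u = 1, v = 1:
v -> v = 1 -> 1 = 3
v -> u = 1 -> 1 = 3
(v -> v) || (v -> u) = 3 || 3 = 3
v && u = 1 && 1 = 1
!(v && u) = !1 = 2
((v -> v) || (v -> u)) && !(v && u) = 3 && 2 = 2
u && v = 1 && 1 = 1
v && v = 1 && 1 = 1
u -> (v && v) = 1 -> 1 = 3
(u && v) && (u -> (v && v)) = 1 && 3 = 1
(((v -> v) || (v -> u)) && !(v && u)) || ((u && v) && (u -> (v && v))) = 2 || 1 = 2
No assignment yields a value below 2, so this is the minimum.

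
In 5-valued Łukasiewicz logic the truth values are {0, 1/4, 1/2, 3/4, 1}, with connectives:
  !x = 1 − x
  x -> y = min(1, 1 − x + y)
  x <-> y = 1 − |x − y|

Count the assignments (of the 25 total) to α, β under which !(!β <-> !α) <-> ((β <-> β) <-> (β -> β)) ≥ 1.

value 1: 2 assignments (counts)
value 3/4: 4 assignments
value 1/2: 6 assignments
value 1/4: 8 assignments
value 0: 5 assignments
So 2 of the 25 assignments meet the threshold.

2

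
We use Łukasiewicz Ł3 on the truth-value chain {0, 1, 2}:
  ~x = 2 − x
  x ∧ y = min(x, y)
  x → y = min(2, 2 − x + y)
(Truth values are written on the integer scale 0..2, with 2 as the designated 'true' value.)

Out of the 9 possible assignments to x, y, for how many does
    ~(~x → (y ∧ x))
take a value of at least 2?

3

x = 0, y = 0 ↦ 2  ≥
x = 0, y = 1 ↦ 2  ≥
x = 0, y = 2 ↦ 2  ≥
x = 1, y = 0 ↦ 1  <
x = 1, y = 1 ↦ 0  <
x = 1, y = 2 ↦ 0  <
x = 2, y = 0 ↦ 0  <
x = 2, y = 1 ↦ 0  <
x = 2, y = 2 ↦ 0  <
So 3 of the 9 assignments meet the threshold.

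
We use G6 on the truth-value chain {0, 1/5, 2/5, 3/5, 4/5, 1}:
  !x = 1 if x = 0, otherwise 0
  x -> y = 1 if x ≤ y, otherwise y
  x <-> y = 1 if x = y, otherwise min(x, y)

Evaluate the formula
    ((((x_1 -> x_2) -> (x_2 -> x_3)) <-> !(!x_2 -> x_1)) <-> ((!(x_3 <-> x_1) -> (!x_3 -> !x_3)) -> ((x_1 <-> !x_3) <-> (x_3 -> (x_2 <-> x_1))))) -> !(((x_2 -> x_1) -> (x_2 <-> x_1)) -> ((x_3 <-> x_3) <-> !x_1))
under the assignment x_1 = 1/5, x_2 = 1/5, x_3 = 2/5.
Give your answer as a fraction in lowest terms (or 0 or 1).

x_1 -> x_2 = 1/5 -> 1/5 = 1
x_2 -> x_3 = 1/5 -> 2/5 = 1
(x_1 -> x_2) -> (x_2 -> x_3) = 1 -> 1 = 1
!x_2 = !1/5 = 0
!x_2 -> x_1 = 0 -> 1/5 = 1
!(!x_2 -> x_1) = !1 = 0
((x_1 -> x_2) -> (x_2 -> x_3)) <-> !(!x_2 -> x_1) = 1 <-> 0 = 0
x_3 <-> x_1 = 2/5 <-> 1/5 = 1/5
!(x_3 <-> x_1) = !1/5 = 0
!x_3 = !2/5 = 0
!x_3 = !2/5 = 0
!x_3 -> !x_3 = 0 -> 0 = 1
!(x_3 <-> x_1) -> (!x_3 -> !x_3) = 0 -> 1 = 1
!x_3 = !2/5 = 0
x_1 <-> !x_3 = 1/5 <-> 0 = 0
x_2 <-> x_1 = 1/5 <-> 1/5 = 1
x_3 -> (x_2 <-> x_1) = 2/5 -> 1 = 1
(x_1 <-> !x_3) <-> (x_3 -> (x_2 <-> x_1)) = 0 <-> 1 = 0
(!(x_3 <-> x_1) -> (!x_3 -> !x_3)) -> ((x_1 <-> !x_3) <-> (x_3 -> (x_2 <-> x_1))) = 1 -> 0 = 0
(((x_1 -> x_2) -> (x_2 -> x_3)) <-> !(!x_2 -> x_1)) <-> ((!(x_3 <-> x_1) -> (!x_3 -> !x_3)) -> ((x_1 <-> !x_3) <-> (x_3 -> (x_2 <-> x_1)))) = 0 <-> 0 = 1
x_2 -> x_1 = 1/5 -> 1/5 = 1
x_2 <-> x_1 = 1/5 <-> 1/5 = 1
(x_2 -> x_1) -> (x_2 <-> x_1) = 1 -> 1 = 1
x_3 <-> x_3 = 2/5 <-> 2/5 = 1
!x_1 = !1/5 = 0
(x_3 <-> x_3) <-> !x_1 = 1 <-> 0 = 0
((x_2 -> x_1) -> (x_2 <-> x_1)) -> ((x_3 <-> x_3) <-> !x_1) = 1 -> 0 = 0
!(((x_2 -> x_1) -> (x_2 <-> x_1)) -> ((x_3 <-> x_3) <-> !x_1)) = !0 = 1
((((x_1 -> x_2) -> (x_2 -> x_3)) <-> !(!x_2 -> x_1)) <-> ((!(x_3 <-> x_1) -> (!x_3 -> !x_3)) -> ((x_1 <-> !x_3) <-> (x_3 -> (x_2 <-> x_1))))) -> !(((x_2 -> x_1) -> (x_2 <-> x_1)) -> ((x_3 <-> x_3) <-> !x_1)) = 1 -> 1 = 1

1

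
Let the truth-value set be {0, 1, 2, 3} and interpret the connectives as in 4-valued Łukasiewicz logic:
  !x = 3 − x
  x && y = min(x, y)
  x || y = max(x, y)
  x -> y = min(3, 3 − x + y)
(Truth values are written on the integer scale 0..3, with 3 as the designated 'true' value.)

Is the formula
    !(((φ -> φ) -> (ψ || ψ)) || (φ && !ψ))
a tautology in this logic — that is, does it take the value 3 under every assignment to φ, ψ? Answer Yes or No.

No

Counterexample: take φ = 0, ψ = 1.
φ -> φ = 0 -> 0 = 3
ψ || ψ = 1 || 1 = 1
(φ -> φ) -> (ψ || ψ) = 3 -> 1 = 1
!ψ = !1 = 2
φ && !ψ = 0 && 2 = 0
((φ -> φ) -> (ψ || ψ)) || (φ && !ψ) = 1 || 0 = 1
!(((φ -> φ) -> (ψ || ψ)) || (φ && !ψ)) = !1 = 2
This gives 2 ≠ 3.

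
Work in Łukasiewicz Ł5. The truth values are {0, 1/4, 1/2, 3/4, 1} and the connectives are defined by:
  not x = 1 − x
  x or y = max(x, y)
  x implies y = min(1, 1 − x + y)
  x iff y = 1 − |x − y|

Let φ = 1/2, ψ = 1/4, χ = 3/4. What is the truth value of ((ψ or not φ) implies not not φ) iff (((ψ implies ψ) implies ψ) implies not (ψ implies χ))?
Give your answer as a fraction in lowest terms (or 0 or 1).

3/4

not φ = not 1/2 = 1/2
ψ or not φ = 1/4 or 1/2 = 1/2
not φ = not 1/2 = 1/2
not not φ = not 1/2 = 1/2
(ψ or not φ) implies not not φ = 1/2 implies 1/2 = 1
ψ implies ψ = 1/4 implies 1/4 = 1
(ψ implies ψ) implies ψ = 1 implies 1/4 = 1/4
ψ implies χ = 1/4 implies 3/4 = 1
not (ψ implies χ) = not 1 = 0
((ψ implies ψ) implies ψ) implies not (ψ implies χ) = 1/4 implies 0 = 3/4
((ψ or not φ) implies not not φ) iff (((ψ implies ψ) implies ψ) implies not (ψ implies χ)) = 1 iff 3/4 = 3/4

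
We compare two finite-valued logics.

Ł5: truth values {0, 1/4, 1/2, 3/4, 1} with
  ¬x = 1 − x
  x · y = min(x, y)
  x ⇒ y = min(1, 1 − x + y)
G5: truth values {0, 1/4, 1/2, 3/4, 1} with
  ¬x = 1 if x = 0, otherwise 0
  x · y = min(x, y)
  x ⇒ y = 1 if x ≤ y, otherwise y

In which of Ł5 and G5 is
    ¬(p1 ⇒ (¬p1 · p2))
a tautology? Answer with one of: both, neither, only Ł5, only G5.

neither

In Ł5: at p1 = 0, p2 = 0 the value is 0 — not a tautology.
In G5: at p1 = 0, p2 = 0 the value is 0 — not a tautology.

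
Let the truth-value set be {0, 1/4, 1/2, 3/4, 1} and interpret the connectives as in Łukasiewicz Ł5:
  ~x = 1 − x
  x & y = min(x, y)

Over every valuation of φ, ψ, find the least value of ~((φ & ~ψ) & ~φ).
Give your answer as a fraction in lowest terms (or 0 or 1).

Take φ = 1/2, ψ = 0:
~ψ = ~0 = 1
φ & ~ψ = 1/2 & 1 = 1/2
~φ = ~1/2 = 1/2
(φ & ~ψ) & ~φ = 1/2 & 1/2 = 1/2
~((φ & ~ψ) & ~φ) = ~1/2 = 1/2
No assignment yields a value below 1/2, so this is the minimum.

1/2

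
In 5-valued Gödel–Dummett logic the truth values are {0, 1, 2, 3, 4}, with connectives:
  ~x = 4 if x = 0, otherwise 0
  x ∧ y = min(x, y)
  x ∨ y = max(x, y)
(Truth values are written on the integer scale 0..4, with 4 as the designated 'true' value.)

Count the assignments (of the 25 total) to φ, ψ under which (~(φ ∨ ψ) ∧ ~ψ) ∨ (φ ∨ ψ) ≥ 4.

value 4: 10 assignments (counts)
value 3: 7 assignments
value 2: 5 assignments
value 1: 3 assignments
So 10 of the 25 assignments meet the threshold.

10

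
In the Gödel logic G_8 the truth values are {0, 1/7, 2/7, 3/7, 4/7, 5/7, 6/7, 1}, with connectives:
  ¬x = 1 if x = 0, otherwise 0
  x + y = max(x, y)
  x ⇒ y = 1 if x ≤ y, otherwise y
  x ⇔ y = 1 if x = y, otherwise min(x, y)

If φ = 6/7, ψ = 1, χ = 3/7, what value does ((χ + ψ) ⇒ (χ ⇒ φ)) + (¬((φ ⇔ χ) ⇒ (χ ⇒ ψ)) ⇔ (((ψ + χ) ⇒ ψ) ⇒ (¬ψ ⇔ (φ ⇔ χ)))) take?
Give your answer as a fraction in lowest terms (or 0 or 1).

χ + ψ = 3/7 + 1 = 1
χ ⇒ φ = 3/7 ⇒ 6/7 = 1
(χ + ψ) ⇒ (χ ⇒ φ) = 1 ⇒ 1 = 1
φ ⇔ χ = 6/7 ⇔ 3/7 = 3/7
χ ⇒ ψ = 3/7 ⇒ 1 = 1
(φ ⇔ χ) ⇒ (χ ⇒ ψ) = 3/7 ⇒ 1 = 1
¬((φ ⇔ χ) ⇒ (χ ⇒ ψ)) = ¬1 = 0
ψ + χ = 1 + 3/7 = 1
(ψ + χ) ⇒ ψ = 1 ⇒ 1 = 1
¬ψ = ¬1 = 0
φ ⇔ χ = 6/7 ⇔ 3/7 = 3/7
¬ψ ⇔ (φ ⇔ χ) = 0 ⇔ 3/7 = 0
((ψ + χ) ⇒ ψ) ⇒ (¬ψ ⇔ (φ ⇔ χ)) = 1 ⇒ 0 = 0
¬((φ ⇔ χ) ⇒ (χ ⇒ ψ)) ⇔ (((ψ + χ) ⇒ ψ) ⇒ (¬ψ ⇔ (φ ⇔ χ))) = 0 ⇔ 0 = 1
((χ + ψ) ⇒ (χ ⇒ φ)) + (¬((φ ⇔ χ) ⇒ (χ ⇒ ψ)) ⇔ (((ψ + χ) ⇒ ψ) ⇒ (¬ψ ⇔ (φ ⇔ χ)))) = 1 + 1 = 1

1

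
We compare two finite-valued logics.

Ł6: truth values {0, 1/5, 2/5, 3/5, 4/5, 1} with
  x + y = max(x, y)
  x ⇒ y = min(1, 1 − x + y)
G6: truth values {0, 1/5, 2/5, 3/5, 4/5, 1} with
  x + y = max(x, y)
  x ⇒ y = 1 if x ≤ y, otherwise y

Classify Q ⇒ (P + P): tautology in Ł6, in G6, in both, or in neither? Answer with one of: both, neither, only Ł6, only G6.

In Ł6: at P = 0, Q = 1/5 the value is 4/5 — not a tautology.
In G6: at P = 0, Q = 1/5 the value is 0 — not a tautology.

neither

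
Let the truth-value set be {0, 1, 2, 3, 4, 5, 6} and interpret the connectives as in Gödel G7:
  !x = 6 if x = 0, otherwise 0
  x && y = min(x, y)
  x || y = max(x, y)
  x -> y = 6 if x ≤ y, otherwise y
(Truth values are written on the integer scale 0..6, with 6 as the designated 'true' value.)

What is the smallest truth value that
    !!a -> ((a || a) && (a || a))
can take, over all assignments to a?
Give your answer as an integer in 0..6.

Take a = 1:
!a = !1 = 0
!!a = !0 = 6
a || a = 1 || 1 = 1
a || a = 1 || 1 = 1
(a || a) && (a || a) = 1 && 1 = 1
!!a -> ((a || a) && (a || a)) = 6 -> 1 = 1
No assignment yields a value below 1, so this is the minimum.

1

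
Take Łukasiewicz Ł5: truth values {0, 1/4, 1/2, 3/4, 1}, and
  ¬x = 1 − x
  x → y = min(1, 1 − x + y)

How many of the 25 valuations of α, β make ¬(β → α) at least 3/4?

3

value 1: 1 assignment (counts)
value 3/4: 2 assignments (counts)
value 1/2: 3 assignments
value 1/4: 4 assignments
value 0: 15 assignments
So 3 of the 25 assignments meet the threshold.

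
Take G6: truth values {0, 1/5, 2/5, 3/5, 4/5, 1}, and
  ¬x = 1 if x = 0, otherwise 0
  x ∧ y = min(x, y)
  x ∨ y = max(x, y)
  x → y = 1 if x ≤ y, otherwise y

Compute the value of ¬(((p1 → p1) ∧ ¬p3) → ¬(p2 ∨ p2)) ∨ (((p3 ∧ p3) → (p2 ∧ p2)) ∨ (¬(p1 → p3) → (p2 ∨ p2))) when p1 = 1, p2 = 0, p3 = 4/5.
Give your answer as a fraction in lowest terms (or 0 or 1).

1

p1 → p1 = 1 → 1 = 1
¬p3 = ¬4/5 = 0
(p1 → p1) ∧ ¬p3 = 1 ∧ 0 = 0
p2 ∨ p2 = 0 ∨ 0 = 0
¬(p2 ∨ p2) = ¬0 = 1
((p1 → p1) ∧ ¬p3) → ¬(p2 ∨ p2) = 0 → 1 = 1
¬(((p1 → p1) ∧ ¬p3) → ¬(p2 ∨ p2)) = ¬1 = 0
p3 ∧ p3 = 4/5 ∧ 4/5 = 4/5
p2 ∧ p2 = 0 ∧ 0 = 0
(p3 ∧ p3) → (p2 ∧ p2) = 4/5 → 0 = 0
p1 → p3 = 1 → 4/5 = 4/5
¬(p1 → p3) = ¬4/5 = 0
p2 ∨ p2 = 0 ∨ 0 = 0
¬(p1 → p3) → (p2 ∨ p2) = 0 → 0 = 1
((p3 ∧ p3) → (p2 ∧ p2)) ∨ (¬(p1 → p3) → (p2 ∨ p2)) = 0 ∨ 1 = 1
¬(((p1 → p1) ∧ ¬p3) → ¬(p2 ∨ p2)) ∨ (((p3 ∧ p3) → (p2 ∧ p2)) ∨ (¬(p1 → p3) → (p2 ∨ p2))) = 0 ∨ 1 = 1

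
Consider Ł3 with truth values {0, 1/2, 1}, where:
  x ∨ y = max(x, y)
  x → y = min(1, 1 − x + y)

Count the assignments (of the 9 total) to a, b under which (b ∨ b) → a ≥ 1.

6

a = 0, b = 0 ↦ 1  ≥
a = 0, b = 1/2 ↦ 1/2  <
a = 0, b = 1 ↦ 0  <
a = 1/2, b = 0 ↦ 1  ≥
a = 1/2, b = 1/2 ↦ 1  ≥
a = 1/2, b = 1 ↦ 1/2  <
a = 1, b = 0 ↦ 1  ≥
a = 1, b = 1/2 ↦ 1  ≥
a = 1, b = 1 ↦ 1  ≥
So 6 of the 9 assignments meet the threshold.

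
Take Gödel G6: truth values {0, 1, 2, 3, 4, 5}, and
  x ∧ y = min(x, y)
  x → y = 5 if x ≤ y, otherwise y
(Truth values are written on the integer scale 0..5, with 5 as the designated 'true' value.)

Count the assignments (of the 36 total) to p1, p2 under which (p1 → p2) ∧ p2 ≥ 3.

18

value 5: 6 assignments (counts)
value 4: 6 assignments (counts)
value 3: 6 assignments (counts)
value 2: 6 assignments
value 1: 6 assignments
value 0: 6 assignments
So 18 of the 36 assignments meet the threshold.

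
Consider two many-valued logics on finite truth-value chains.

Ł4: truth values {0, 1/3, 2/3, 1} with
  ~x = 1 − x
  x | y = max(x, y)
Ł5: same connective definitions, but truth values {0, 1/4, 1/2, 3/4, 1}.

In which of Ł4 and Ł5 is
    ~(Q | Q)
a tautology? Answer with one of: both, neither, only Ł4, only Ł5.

neither

In Ł4: at Q = 1/3 the value is 2/3 — not a tautology.
In Ł5: at Q = 1/4 the value is 3/4 — not a tautology.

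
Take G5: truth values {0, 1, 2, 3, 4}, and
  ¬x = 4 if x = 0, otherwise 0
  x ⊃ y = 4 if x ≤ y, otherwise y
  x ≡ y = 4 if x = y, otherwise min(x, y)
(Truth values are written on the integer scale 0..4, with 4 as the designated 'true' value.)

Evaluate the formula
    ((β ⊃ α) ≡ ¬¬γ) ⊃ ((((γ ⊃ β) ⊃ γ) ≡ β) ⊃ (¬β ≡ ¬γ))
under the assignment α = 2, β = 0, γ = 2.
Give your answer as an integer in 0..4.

β ⊃ α = 0 ⊃ 2 = 4
¬γ = ¬2 = 0
¬¬γ = ¬0 = 4
(β ⊃ α) ≡ ¬¬γ = 4 ≡ 4 = 4
γ ⊃ β = 2 ⊃ 0 = 0
(γ ⊃ β) ⊃ γ = 0 ⊃ 2 = 4
((γ ⊃ β) ⊃ γ) ≡ β = 4 ≡ 0 = 0
¬β = ¬0 = 4
¬γ = ¬2 = 0
¬β ≡ ¬γ = 4 ≡ 0 = 0
(((γ ⊃ β) ⊃ γ) ≡ β) ⊃ (¬β ≡ ¬γ) = 0 ⊃ 0 = 4
((β ⊃ α) ≡ ¬¬γ) ⊃ ((((γ ⊃ β) ⊃ γ) ≡ β) ⊃ (¬β ≡ ¬γ)) = 4 ⊃ 4 = 4

4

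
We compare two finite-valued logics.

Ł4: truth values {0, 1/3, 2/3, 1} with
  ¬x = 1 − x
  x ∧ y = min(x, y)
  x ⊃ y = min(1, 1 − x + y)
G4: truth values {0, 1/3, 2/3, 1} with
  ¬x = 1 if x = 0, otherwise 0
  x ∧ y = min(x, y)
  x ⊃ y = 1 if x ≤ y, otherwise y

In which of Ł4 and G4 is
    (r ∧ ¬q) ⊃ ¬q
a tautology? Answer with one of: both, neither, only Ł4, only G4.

both

In Ł4: every assignment gives 1 — tautology.
In G4: every assignment gives 1 — tautology.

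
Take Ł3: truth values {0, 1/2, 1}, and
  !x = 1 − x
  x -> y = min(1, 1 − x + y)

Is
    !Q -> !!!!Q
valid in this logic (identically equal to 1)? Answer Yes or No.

No

Counterexample: take Q = 0.
!Q = !0 = 1
!Q = !0 = 1
!!Q = !1 = 0
!!!Q = !0 = 1
!!!!Q = !1 = 0
!Q -> !!!!Q = 1 -> 0 = 0
This gives 0 ≠ 1.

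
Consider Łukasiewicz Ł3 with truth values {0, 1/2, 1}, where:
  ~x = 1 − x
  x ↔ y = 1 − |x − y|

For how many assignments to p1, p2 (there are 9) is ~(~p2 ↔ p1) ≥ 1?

2

p1 = 0, p2 = 0 ↦ 1  ≥
p1 = 0, p2 = 1/2 ↦ 1/2  <
p1 = 0, p2 = 1 ↦ 0  <
p1 = 1/2, p2 = 0 ↦ 1/2  <
p1 = 1/2, p2 = 1/2 ↦ 0  <
p1 = 1/2, p2 = 1 ↦ 1/2  <
p1 = 1, p2 = 0 ↦ 0  <
p1 = 1, p2 = 1/2 ↦ 1/2  <
p1 = 1, p2 = 1 ↦ 1  ≥
So 2 of the 9 assignments meet the threshold.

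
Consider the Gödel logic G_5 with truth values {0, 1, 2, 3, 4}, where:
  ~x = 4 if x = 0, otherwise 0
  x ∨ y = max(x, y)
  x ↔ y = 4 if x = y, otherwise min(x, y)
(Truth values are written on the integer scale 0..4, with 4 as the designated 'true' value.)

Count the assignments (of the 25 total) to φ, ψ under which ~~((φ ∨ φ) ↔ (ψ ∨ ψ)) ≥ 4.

17

value 4: 17 assignments (counts)
value 0: 8 assignments
So 17 of the 25 assignments meet the threshold.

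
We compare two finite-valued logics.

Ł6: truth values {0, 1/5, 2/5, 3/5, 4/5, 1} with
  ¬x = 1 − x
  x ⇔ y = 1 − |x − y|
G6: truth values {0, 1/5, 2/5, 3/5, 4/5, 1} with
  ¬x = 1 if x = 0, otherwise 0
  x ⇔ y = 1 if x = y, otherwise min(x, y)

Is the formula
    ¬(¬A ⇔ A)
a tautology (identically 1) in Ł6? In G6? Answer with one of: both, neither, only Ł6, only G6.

only G6

In Ł6: at A = 1/5 the value is 3/5 — not a tautology.
In G6: every assignment gives 1 — tautology.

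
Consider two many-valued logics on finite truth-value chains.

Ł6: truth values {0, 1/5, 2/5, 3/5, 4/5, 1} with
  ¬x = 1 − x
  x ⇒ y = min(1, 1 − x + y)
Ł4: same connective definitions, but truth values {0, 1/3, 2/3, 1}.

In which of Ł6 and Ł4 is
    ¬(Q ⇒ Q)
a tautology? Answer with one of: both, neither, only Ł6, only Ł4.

In Ł6: at Q = 0 the value is 0 — not a tautology.
In Ł4: at Q = 0 the value is 0 — not a tautology.

neither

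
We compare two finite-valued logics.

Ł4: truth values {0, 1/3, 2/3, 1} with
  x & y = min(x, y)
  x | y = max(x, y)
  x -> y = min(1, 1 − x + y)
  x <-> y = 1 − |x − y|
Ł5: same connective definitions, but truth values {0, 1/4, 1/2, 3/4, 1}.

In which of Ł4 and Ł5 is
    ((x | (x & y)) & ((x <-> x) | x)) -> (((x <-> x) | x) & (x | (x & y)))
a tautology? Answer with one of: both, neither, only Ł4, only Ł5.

both

In Ł4: every assignment gives 1 — tautology.
In Ł5: every assignment gives 1 — tautology.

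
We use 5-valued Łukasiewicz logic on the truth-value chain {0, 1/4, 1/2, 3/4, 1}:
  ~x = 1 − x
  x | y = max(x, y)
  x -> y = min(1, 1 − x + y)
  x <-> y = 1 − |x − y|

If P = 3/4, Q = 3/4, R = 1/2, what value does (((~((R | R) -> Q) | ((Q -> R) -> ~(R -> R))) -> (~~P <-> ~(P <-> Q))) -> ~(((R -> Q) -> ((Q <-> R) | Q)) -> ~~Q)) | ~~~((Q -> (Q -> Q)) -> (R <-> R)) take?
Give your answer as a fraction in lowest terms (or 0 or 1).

0

R | R = 1/2 | 1/2 = 1/2
(R | R) -> Q = 1/2 -> 3/4 = 1
~((R | R) -> Q) = ~1 = 0
Q -> R = 3/4 -> 1/2 = 3/4
R -> R = 1/2 -> 1/2 = 1
~(R -> R) = ~1 = 0
(Q -> R) -> ~(R -> R) = 3/4 -> 0 = 1/4
~((R | R) -> Q) | ((Q -> R) -> ~(R -> R)) = 0 | 1/4 = 1/4
~P = ~3/4 = 1/4
~~P = ~1/4 = 3/4
P <-> Q = 3/4 <-> 3/4 = 1
~(P <-> Q) = ~1 = 0
~~P <-> ~(P <-> Q) = 3/4 <-> 0 = 1/4
(~((R | R) -> Q) | ((Q -> R) -> ~(R -> R))) -> (~~P <-> ~(P <-> Q)) = 1/4 -> 1/4 = 1
R -> Q = 1/2 -> 3/4 = 1
Q <-> R = 3/4 <-> 1/2 = 3/4
(Q <-> R) | Q = 3/4 | 3/4 = 3/4
(R -> Q) -> ((Q <-> R) | Q) = 1 -> 3/4 = 3/4
~Q = ~3/4 = 1/4
~~Q = ~1/4 = 3/4
((R -> Q) -> ((Q <-> R) | Q)) -> ~~Q = 3/4 -> 3/4 = 1
~(((R -> Q) -> ((Q <-> R) | Q)) -> ~~Q) = ~1 = 0
((~((R | R) -> Q) | ((Q -> R) -> ~(R -> R))) -> (~~P <-> ~(P <-> Q))) -> ~(((R -> Q) -> ((Q <-> R) | Q)) -> ~~Q) = 1 -> 0 = 0
Q -> Q = 3/4 -> 3/4 = 1
Q -> (Q -> Q) = 3/4 -> 1 = 1
R <-> R = 1/2 <-> 1/2 = 1
(Q -> (Q -> Q)) -> (R <-> R) = 1 -> 1 = 1
~((Q -> (Q -> Q)) -> (R <-> R)) = ~1 = 0
~~((Q -> (Q -> Q)) -> (R <-> R)) = ~0 = 1
~~~((Q -> (Q -> Q)) -> (R <-> R)) = ~1 = 0
(((~((R | R) -> Q) | ((Q -> R) -> ~(R -> R))) -> (~~P <-> ~(P <-> Q))) -> ~(((R -> Q) -> ((Q <-> R) | Q)) -> ~~Q)) | ~~~((Q -> (Q -> Q)) -> (R <-> R)) = 0 | 0 = 0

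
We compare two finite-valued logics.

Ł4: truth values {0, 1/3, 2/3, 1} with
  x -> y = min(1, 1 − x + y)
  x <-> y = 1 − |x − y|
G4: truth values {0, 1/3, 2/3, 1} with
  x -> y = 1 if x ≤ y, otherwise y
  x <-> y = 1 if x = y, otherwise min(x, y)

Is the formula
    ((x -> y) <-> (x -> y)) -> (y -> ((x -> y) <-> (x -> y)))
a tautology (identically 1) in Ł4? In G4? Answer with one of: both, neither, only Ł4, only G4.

In Ł4: every assignment gives 1 — tautology.
In G4: every assignment gives 1 — tautology.

both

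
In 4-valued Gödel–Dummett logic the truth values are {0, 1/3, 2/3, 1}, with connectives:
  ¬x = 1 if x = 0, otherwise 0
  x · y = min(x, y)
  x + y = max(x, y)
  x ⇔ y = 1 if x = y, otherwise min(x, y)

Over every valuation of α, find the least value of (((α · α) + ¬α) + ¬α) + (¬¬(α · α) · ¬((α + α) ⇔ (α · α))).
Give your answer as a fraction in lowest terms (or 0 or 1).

Take α = 1/3:
α · α = 1/3 · 1/3 = 1/3
¬α = ¬1/3 = 0
(α · α) + ¬α = 1/3 + 0 = 1/3
¬α = ¬1/3 = 0
((α · α) + ¬α) + ¬α = 1/3 + 0 = 1/3
α · α = 1/3 · 1/3 = 1/3
¬(α · α) = ¬1/3 = 0
¬¬(α · α) = ¬0 = 1
α + α = 1/3 + 1/3 = 1/3
α · α = 1/3 · 1/3 = 1/3
(α + α) ⇔ (α · α) = 1/3 ⇔ 1/3 = 1
¬((α + α) ⇔ (α · α)) = ¬1 = 0
¬¬(α · α) · ¬((α + α) ⇔ (α · α)) = 1 · 0 = 0
(((α · α) + ¬α) + ¬α) + (¬¬(α · α) · ¬((α + α) ⇔ (α · α))) = 1/3 + 0 = 1/3
No assignment yields a value below 1/3, so this is the minimum.

1/3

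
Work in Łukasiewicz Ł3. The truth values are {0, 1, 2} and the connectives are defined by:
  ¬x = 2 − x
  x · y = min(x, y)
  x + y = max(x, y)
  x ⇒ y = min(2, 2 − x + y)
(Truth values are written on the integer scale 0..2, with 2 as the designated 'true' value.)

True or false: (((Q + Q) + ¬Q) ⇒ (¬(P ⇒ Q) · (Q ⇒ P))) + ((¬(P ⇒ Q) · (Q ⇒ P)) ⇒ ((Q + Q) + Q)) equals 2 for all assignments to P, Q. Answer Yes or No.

No

Counterexample: take P = 1, Q = 0.
Q + Q = 0 + 0 = 0
¬Q = ¬0 = 2
(Q + Q) + ¬Q = 0 + 2 = 2
P ⇒ Q = 1 ⇒ 0 = 1
¬(P ⇒ Q) = ¬1 = 1
Q ⇒ P = 0 ⇒ 1 = 2
¬(P ⇒ Q) · (Q ⇒ P) = 1 · 2 = 1
((Q + Q) + ¬Q) ⇒ (¬(P ⇒ Q) · (Q ⇒ P)) = 2 ⇒ 1 = 1
P ⇒ Q = 1 ⇒ 0 = 1
¬(P ⇒ Q) = ¬1 = 1
Q ⇒ P = 0 ⇒ 1 = 2
¬(P ⇒ Q) · (Q ⇒ P) = 1 · 2 = 1
Q + Q = 0 + 0 = 0
(Q + Q) + Q = 0 + 0 = 0
(¬(P ⇒ Q) · (Q ⇒ P)) ⇒ ((Q + Q) + Q) = 1 ⇒ 0 = 1
(((Q + Q) + ¬Q) ⇒ (¬(P ⇒ Q) · (Q ⇒ P))) + ((¬(P ⇒ Q) · (Q ⇒ P)) ⇒ ((Q + Q) + Q)) = 1 + 1 = 1
This gives 1 ≠ 2.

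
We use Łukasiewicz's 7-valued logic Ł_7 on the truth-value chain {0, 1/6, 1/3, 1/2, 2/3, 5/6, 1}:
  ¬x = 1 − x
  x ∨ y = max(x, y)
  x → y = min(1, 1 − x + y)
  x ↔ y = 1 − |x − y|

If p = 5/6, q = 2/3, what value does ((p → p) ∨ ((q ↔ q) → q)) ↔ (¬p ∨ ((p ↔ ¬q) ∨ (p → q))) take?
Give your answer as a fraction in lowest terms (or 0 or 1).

5/6

p → p = 5/6 → 5/6 = 1
q ↔ q = 2/3 ↔ 2/3 = 1
(q ↔ q) → q = 1 → 2/3 = 2/3
(p → p) ∨ ((q ↔ q) → q) = 1 ∨ 2/3 = 1
¬p = ¬5/6 = 1/6
¬q = ¬2/3 = 1/3
p ↔ ¬q = 5/6 ↔ 1/3 = 1/2
p → q = 5/6 → 2/3 = 5/6
(p ↔ ¬q) ∨ (p → q) = 1/2 ∨ 5/6 = 5/6
¬p ∨ ((p ↔ ¬q) ∨ (p → q)) = 1/6 ∨ 5/6 = 5/6
((p → p) ∨ ((q ↔ q) → q)) ↔ (¬p ∨ ((p ↔ ¬q) ∨ (p → q))) = 1 ↔ 5/6 = 5/6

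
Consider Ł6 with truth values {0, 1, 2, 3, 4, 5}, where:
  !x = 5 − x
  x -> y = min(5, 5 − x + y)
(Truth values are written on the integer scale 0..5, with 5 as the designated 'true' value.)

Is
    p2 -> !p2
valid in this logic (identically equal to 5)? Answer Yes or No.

Counterexample: take p2 = 3.
!p2 = !3 = 2
p2 -> !p2 = 3 -> 2 = 4
This gives 4 ≠ 5.

No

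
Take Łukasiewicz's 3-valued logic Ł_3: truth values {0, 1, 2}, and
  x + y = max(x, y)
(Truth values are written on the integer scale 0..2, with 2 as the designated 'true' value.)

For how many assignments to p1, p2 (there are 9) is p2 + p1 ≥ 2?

p1 = 0, p2 = 0 ↦ 0  <
p1 = 0, p2 = 1 ↦ 1  <
p1 = 0, p2 = 2 ↦ 2  ≥
p1 = 1, p2 = 0 ↦ 1  <
p1 = 1, p2 = 1 ↦ 1  <
p1 = 1, p2 = 2 ↦ 2  ≥
p1 = 2, p2 = 0 ↦ 2  ≥
p1 = 2, p2 = 1 ↦ 2  ≥
p1 = 2, p2 = 2 ↦ 2  ≥
So 5 of the 9 assignments meet the threshold.

5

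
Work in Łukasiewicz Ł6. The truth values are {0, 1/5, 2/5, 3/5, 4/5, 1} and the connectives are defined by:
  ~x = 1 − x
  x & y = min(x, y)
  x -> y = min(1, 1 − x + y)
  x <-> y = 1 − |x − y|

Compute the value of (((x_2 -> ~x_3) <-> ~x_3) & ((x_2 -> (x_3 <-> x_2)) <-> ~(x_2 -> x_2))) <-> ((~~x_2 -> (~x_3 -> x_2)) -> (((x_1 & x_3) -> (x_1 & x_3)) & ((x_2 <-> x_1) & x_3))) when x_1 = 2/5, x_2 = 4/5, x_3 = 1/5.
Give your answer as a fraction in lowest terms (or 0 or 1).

~x_3 = ~1/5 = 4/5
x_2 -> ~x_3 = 4/5 -> 4/5 = 1
~x_3 = ~1/5 = 4/5
(x_2 -> ~x_3) <-> ~x_3 = 1 <-> 4/5 = 4/5
x_3 <-> x_2 = 1/5 <-> 4/5 = 2/5
x_2 -> (x_3 <-> x_2) = 4/5 -> 2/5 = 3/5
x_2 -> x_2 = 4/5 -> 4/5 = 1
~(x_2 -> x_2) = ~1 = 0
(x_2 -> (x_3 <-> x_2)) <-> ~(x_2 -> x_2) = 3/5 <-> 0 = 2/5
((x_2 -> ~x_3) <-> ~x_3) & ((x_2 -> (x_3 <-> x_2)) <-> ~(x_2 -> x_2)) = 4/5 & 2/5 = 2/5
~x_2 = ~4/5 = 1/5
~~x_2 = ~1/5 = 4/5
~x_3 = ~1/5 = 4/5
~x_3 -> x_2 = 4/5 -> 4/5 = 1
~~x_2 -> (~x_3 -> x_2) = 4/5 -> 1 = 1
x_1 & x_3 = 2/5 & 1/5 = 1/5
x_1 & x_3 = 2/5 & 1/5 = 1/5
(x_1 & x_3) -> (x_1 & x_3) = 1/5 -> 1/5 = 1
x_2 <-> x_1 = 4/5 <-> 2/5 = 3/5
(x_2 <-> x_1) & x_3 = 3/5 & 1/5 = 1/5
((x_1 & x_3) -> (x_1 & x_3)) & ((x_2 <-> x_1) & x_3) = 1 & 1/5 = 1/5
(~~x_2 -> (~x_3 -> x_2)) -> (((x_1 & x_3) -> (x_1 & x_3)) & ((x_2 <-> x_1) & x_3)) = 1 -> 1/5 = 1/5
(((x_2 -> ~x_3) <-> ~x_3) & ((x_2 -> (x_3 <-> x_2)) <-> ~(x_2 -> x_2))) <-> ((~~x_2 -> (~x_3 -> x_2)) -> (((x_1 & x_3) -> (x_1 & x_3)) & ((x_2 <-> x_1) & x_3))) = 2/5 <-> 1/5 = 4/5

4/5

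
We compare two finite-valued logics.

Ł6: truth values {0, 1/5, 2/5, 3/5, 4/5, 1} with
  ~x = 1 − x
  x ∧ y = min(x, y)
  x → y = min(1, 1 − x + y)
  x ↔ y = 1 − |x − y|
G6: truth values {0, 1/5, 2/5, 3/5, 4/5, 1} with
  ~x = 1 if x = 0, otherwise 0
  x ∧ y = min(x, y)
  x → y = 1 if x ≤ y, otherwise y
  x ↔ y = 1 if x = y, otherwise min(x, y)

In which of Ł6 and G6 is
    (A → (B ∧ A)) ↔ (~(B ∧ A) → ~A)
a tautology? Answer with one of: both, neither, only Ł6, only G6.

only Ł6

In Ł6: every assignment gives 1 — tautology.
In G6: at A = 2/5, B = 1/5 the value is 1/5 — not a tautology.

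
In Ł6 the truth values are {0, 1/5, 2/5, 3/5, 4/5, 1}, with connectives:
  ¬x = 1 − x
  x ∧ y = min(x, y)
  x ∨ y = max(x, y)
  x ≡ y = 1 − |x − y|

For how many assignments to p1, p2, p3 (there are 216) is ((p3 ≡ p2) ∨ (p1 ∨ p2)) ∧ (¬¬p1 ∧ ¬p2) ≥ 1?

value 1: 6 assignments (counts)
value 4/5: 18 assignments
value 3/5: 30 assignments
value 2/5: 42 assignments
value 1/5: 54 assignments
value 0: 66 assignments
So 6 of the 216 assignments meet the threshold.

6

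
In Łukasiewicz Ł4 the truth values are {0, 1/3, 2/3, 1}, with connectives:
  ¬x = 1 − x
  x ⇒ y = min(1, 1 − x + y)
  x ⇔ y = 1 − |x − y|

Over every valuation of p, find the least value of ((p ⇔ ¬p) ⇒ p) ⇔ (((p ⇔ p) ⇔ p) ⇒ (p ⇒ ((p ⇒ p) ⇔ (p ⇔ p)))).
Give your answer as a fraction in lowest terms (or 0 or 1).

Take p = 1/3:
¬p = ¬1/3 = 2/3
p ⇔ ¬p = 1/3 ⇔ 2/3 = 2/3
(p ⇔ ¬p) ⇒ p = 2/3 ⇒ 1/3 = 2/3
p ⇔ p = 1/3 ⇔ 1/3 = 1
(p ⇔ p) ⇔ p = 1 ⇔ 1/3 = 1/3
p ⇒ p = 1/3 ⇒ 1/3 = 1
p ⇔ p = 1/3 ⇔ 1/3 = 1
(p ⇒ p) ⇔ (p ⇔ p) = 1 ⇔ 1 = 1
p ⇒ ((p ⇒ p) ⇔ (p ⇔ p)) = 1/3 ⇒ 1 = 1
((p ⇔ p) ⇔ p) ⇒ (p ⇒ ((p ⇒ p) ⇔ (p ⇔ p))) = 1/3 ⇒ 1 = 1
((p ⇔ ¬p) ⇒ p) ⇔ (((p ⇔ p) ⇔ p) ⇒ (p ⇒ ((p ⇒ p) ⇔ (p ⇔ p)))) = 2/3 ⇔ 1 = 2/3
No assignment yields a value below 2/3, so this is the minimum.

2/3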